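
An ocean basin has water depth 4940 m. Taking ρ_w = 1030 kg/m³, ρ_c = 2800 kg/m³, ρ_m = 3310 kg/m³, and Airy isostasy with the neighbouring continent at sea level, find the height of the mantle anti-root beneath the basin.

In Airy isostatic equilibrium: replacing crust with seawater at the top is compensated by replacing crust with mantle at the base: d (ρ_c − ρ_w) = a (ρ_m − ρ_c).
a = d (ρ_c − ρ_w)/(ρ_m − ρ_c) = 4940 m × 1770/510 = 17100 m.

17100 m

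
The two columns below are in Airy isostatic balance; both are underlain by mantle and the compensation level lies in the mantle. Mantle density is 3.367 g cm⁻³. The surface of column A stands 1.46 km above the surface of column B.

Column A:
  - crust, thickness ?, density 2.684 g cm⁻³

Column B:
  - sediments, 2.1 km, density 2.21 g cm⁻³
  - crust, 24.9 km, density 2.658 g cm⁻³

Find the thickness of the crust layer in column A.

36.6 km

Take the compensation level at the base of the deeper column (depth z_c below the surface of column A) and equate Σ ρ_i t_i down to z_c; mantle fills any gap and the z_c terms cancel.
Column A: x×2.684 + (z_c − 0 − x)×3.367
Column B: 1.46×0 + 2.1×2.21 + 24.9×2.658 + (z_c − 1.46 − 27)×3.367
The z_c×3.367 term appears on both sides and cancels. Collect the known terms of each column as K = Σ(ρt)_known − 3.367 × (depth of known layers): K_A = 0 − 3.367×0 = 0; K_B = 70.8252 − 3.367×(1.46 + 27) = −24.99962.
Balance: K_A − x×(3.367 − 2.684) = K_B, so x = (K_A − K_B)/(3.367 − 2.684) = 24.9996/0.683 = 36.6 km.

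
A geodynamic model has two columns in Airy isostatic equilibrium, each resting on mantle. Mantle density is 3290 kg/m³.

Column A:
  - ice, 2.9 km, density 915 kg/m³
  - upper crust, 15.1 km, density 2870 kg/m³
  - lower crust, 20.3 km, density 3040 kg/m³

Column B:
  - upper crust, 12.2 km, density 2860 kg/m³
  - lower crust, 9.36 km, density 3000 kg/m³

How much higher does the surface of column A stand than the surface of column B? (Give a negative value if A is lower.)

3.14 km

For any compensation level in the mantle, the mantle terms cancel and isostasy reduces to e = (Σt_A − Σt_B) − (Σ(ρt)_A − Σ(ρt)_B) / ρ_m.
Σt_A = 38.3 km; Σt_B = 21.56 km; Σ(ρt)_A = 107702.5; Σ(ρt)_B = 62972 (in km·kg/m³).
e = (38.3 − 21.56) − (107702.5 − 62972) / 3290 = 3.14 km.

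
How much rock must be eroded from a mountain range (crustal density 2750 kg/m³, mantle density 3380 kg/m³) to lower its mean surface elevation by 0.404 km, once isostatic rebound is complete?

Net drop Δ = e − u = e − e ρ_c/ρ_m = e (ρ_m − ρ_c)/ρ_m.
e = Δ ρ_m/(ρ_m − ρ_c) = 0.404 km × 3380/630 = 2.17 km.

2.17 km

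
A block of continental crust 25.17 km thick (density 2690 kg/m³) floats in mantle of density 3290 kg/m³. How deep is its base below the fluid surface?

Draft d = t ρ_obj/ρ_fluid = 25.17 km × 2690/3290 = 20.6 km.

20.6 km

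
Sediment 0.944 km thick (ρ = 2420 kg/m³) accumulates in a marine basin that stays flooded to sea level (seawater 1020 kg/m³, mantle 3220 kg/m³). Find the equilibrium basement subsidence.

0.601 km

Submarine loading: the sediment displaces seawater, and the subsidence is in turn flooded, so s (ρ_m − ρ_w) = t (ρ_sed − ρ_w).
s = 0.944 km × (2420 − 1020) / (3220 − 1020) = 0.601 km.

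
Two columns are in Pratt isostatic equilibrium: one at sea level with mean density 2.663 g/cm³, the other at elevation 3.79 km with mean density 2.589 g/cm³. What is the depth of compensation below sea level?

133 km

ρ_ref D = ρ (D + h) → D (ρ_ref − ρ) = ρ h.
D = ρ h/(ρ_ref − ρ) = 2.589 × 3.79 km/(2.663 − 2.589) = 133 km.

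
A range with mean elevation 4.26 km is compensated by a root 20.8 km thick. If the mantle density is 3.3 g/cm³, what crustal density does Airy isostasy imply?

2.74 g/cm³

ρ_c h = (ρ_m − ρ_c) r → ρ_c (h + r) = ρ_m r → ρ_c = ρ_m r / (h + r).
ρ_c = 3.3 × 20.8 km / (4.26 km + 20.8 km) = 2.74 g/cm³.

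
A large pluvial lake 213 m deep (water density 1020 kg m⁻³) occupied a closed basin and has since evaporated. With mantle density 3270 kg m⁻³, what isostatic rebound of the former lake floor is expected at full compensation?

u = d ρ_w/ρ_m = 213 m × 1020/3270 = 66.4 m.

66.4 m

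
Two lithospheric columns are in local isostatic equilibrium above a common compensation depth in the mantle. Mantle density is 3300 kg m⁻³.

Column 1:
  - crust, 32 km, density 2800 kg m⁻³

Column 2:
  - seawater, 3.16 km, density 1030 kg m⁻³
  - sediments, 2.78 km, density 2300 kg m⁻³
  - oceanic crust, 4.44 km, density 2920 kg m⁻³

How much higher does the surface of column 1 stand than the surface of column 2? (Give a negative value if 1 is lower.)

For any compensation level in the mantle, the mantle terms cancel and isostasy reduces to e = (Σt_1 − Σt_2) − (Σ(ρt)_1 − Σ(ρt)_2) / ρ_m.
Σt_1 = 32 km; Σt_2 = 10.38 km; Σ(ρt)_1 = 89600; Σ(ρt)_2 = 22613.6 (in km·kg m⁻³).
e = (32 − 10.38) − (89600 − 22613.6) / 3300 = 1.32 km.

1.32 km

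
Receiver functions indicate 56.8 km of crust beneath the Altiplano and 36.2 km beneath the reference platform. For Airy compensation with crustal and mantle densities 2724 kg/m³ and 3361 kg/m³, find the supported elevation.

3.9 km

Excess crust Δ = 56.8 km − 36.2 km = 20.6 km, split between elevation h and root r with h + r = Δ.
Airy balance ρ_c h = (ρ_m − ρ_c) r gives r = h ρ_c/(ρ_m − ρ_c), so h (1 + ρ_c/(ρ_m − ρ_c)) = Δ, i.e. h = Δ (ρ_m − ρ_c)/ρ_m.
h = 20.6 km × 637/3361 = 3.9 km.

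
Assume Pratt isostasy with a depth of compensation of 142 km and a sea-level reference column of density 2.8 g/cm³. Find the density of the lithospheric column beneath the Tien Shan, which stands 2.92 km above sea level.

2.74 g/cm³

Pratt balance: ρ_ref D = ρ (D + h).
ρ = ρ_ref D/(D + h) = 2.8 × 142 km/(142 km + 2.92 km) = 2.74 g/cm³.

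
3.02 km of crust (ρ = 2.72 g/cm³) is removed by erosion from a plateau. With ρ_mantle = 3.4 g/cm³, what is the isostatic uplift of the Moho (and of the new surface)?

2.42 km

Unloading: uplift u = e ρ_c/ρ_m = 3.02 km × 2.72/3.4 = 2.42 km.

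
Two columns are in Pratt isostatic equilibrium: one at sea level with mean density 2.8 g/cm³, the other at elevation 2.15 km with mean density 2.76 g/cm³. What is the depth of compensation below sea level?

ρ_ref D = ρ (D + h) → D (ρ_ref − ρ) = ρ h.
D = ρ h/(ρ_ref − ρ) = 2.76 × 2.15 km/(2.8 − 2.76) = 148 km.

148 km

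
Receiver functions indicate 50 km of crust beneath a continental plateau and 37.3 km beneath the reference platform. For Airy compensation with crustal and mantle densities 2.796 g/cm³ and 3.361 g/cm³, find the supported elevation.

2.13 km

Excess crust Δ = 50 km − 37.3 km = 12.7 km, split between elevation h and root r with h + r = Δ.
Airy balance ρ_c h = (ρ_m − ρ_c) r gives r = h ρ_c/(ρ_m − ρ_c), so h (1 + ρ_c/(ρ_m − ρ_c)) = Δ, i.e. h = Δ (ρ_m − ρ_c)/ρ_m.
h = 12.7 km × 0.565/3.361 = 2.13 km.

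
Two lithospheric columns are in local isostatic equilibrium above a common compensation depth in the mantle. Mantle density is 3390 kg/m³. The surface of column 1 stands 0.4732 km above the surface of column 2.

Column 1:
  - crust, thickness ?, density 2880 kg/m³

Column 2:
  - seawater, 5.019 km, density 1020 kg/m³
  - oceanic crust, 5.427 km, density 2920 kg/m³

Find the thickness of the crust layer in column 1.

Take the compensation level at the base of the deeper column (depth z_c below the surface of column 1) and equate Σ ρ_i t_i down to z_c; mantle fills any gap and the z_c terms cancel.
Column 1: x×2880 + (z_c − 0 − x)×3390
Column 2: 0.4732×0 + 5.019×1020 + 5.427×2920 + (z_c − 0.4732 − 10.446)×3390
The z_c×3390 term appears on both sides and cancels. Collect the known terms of each column as K = Σ(ρt)_known − 3390 × (depth of known layers): K_1 = 0 − 3390×0 = 0; K_2 = 20966.22 − 3390×(0.4732 + 10.446) = −16049.868.
Balance: K_1 − x×(3390 − 2880) = K_2, so x = (K_1 − K_2)/(3390 − 2880) = 16049.9/510 = 31.5 km.

31.5 km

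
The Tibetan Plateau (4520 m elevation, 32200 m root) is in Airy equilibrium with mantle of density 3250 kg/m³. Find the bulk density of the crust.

ρ_c h = (ρ_m − ρ_c) r → ρ_c (h + r) = ρ_m r → ρ_c = ρ_m r / (h + r).
ρ_c = 3250 × 32200 m / (4520 m + 32200 m) = 2850 kg/m³.

2850 kg/m³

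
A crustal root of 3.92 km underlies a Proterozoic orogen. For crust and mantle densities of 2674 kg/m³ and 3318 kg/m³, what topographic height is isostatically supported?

For local isostatic compensation: ρ_c h = (ρ_m − ρ_c) r.
h = r (ρ_m − ρ_c) / ρ_c = 3.92 km × (3318 − 2674) / 2674 = 0.944 km.

0.944 km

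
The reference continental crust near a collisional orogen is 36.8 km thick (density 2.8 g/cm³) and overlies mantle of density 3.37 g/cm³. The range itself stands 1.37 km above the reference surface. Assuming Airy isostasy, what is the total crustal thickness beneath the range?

Root depth r = h ρ_c / (ρ_m − ρ_c) = 1.37 km × 2.8 / 0.57 = 6.73 km.
Total thickness = T + h + r = 36.8 km + 1.37 km + 6.73 km = 44.9 km.

44.9 km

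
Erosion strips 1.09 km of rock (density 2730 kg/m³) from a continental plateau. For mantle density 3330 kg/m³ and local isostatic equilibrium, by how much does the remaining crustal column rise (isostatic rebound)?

0.894 km

Unloading: uplift u = e ρ_c/ρ_m = 1.09 km × 2730/3330 = 0.894 km.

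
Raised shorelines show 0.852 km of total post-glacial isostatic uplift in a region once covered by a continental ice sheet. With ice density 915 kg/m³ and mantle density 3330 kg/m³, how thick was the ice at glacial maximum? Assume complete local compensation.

3.1 km

u = t ρ_ice/ρ_m → t = u ρ_m/ρ_ice = 0.852 km × 3330/915 = 3.1 km.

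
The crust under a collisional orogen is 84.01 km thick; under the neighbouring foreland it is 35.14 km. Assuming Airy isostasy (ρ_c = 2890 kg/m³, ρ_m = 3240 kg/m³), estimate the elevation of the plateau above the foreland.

5.28 km

Excess crust Δ = 84.01 km − 35.14 km = 48.87 km, split between elevation h and root r with h + r = Δ.
Airy balance ρ_c h = (ρ_m − ρ_c) r gives r = h ρ_c/(ρ_m − ρ_c), so h (1 + ρ_c/(ρ_m − ρ_c)) = Δ, i.e. h = Δ (ρ_m − ρ_c)/ρ_m.
h = 48.87 km × 350/3240 = 5.28 km.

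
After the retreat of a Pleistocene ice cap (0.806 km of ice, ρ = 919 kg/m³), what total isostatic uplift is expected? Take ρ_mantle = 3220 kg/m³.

0.23 km

Removing the load lets mantle flow back in; uplift u satisfies ρ_ice t = ρ_m u.
u = t ρ_ice/ρ_m = 0.806 km × 919/3220 = 0.23 km.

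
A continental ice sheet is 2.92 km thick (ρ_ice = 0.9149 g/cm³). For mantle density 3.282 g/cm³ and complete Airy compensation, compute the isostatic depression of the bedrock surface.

0.814 km

Equating mass per unit area of the two columns: the ice load ρ_ice t is balanced by mantle displaced below, ρ_m s.
s = t ρ_ice / ρ_m = 2.92 km × 0.9149/3.282 = 0.814 km.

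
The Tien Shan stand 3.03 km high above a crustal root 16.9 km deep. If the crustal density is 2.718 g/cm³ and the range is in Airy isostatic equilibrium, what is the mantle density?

Airy balance: ρ_c h = (ρ_m − ρ_c) r → ρ_m = ρ_c (1 + h/r).
ρ_m = 2.718 × (1 + 3.03 km/16.9 km) = 3.21 g/cm³.

3.21 g/cm³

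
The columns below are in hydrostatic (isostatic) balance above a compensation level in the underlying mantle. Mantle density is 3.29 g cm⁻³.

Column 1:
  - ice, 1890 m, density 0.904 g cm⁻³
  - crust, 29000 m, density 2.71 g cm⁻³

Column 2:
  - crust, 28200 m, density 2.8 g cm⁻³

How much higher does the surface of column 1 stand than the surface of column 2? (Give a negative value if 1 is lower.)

For any compensation level in the mantle, the mantle terms cancel and isostasy reduces to e = (Σt_1 − Σt_2) − (Σ(ρt)_1 − Σ(ρt)_2) / ρ_m.
Σt_1 = 30890 m; Σt_2 = 28200 m; Σ(ρt)_1 = 80298.56; Σ(ρt)_2 = 78960 (in m·g cm⁻³).
e = (30890 − 28200) − (80298.56 − 78960) / 3.29 = 2280 m.

2280 m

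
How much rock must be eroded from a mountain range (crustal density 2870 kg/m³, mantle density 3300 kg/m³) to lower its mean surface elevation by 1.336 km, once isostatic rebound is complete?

Net drop Δ = e − u = e − e ρ_c/ρ_m = e (ρ_m − ρ_c)/ρ_m.
e = Δ ρ_m/(ρ_m − ρ_c) = 1.336 km × 3300/430 = 10.3 km.

10.3 km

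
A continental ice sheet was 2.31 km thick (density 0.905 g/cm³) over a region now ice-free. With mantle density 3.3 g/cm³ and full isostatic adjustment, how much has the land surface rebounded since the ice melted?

Removing the load lets mantle flow back in; uplift u satisfies ρ_ice t = ρ_m u.
u = t ρ_ice/ρ_m = 2.31 km × 0.905/3.3 = 0.633 km.

0.633 km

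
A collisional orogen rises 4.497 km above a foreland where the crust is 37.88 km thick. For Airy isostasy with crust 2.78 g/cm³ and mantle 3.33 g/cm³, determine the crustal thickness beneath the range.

Root depth r = h ρ_c / (ρ_m − ρ_c) = 4.497 km × 2.78 / 0.55 = 22.73 km.
Total thickness = T + h + r = 37.88 km + 4.497 km + 22.73 km = 65.1 km.

65.1 km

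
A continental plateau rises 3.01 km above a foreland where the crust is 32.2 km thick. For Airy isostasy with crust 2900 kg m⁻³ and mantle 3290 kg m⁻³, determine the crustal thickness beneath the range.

57.6 km

Root depth r = h ρ_c / (ρ_m − ρ_c) = 3.01 km × 2900 / 390 = 22.38 km.
Total thickness = T + h + r = 32.2 km + 3.01 km + 22.38 km = 57.6 km.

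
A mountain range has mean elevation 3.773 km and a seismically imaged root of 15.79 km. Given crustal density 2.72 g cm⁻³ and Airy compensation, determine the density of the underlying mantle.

Airy balance: ρ_c h = (ρ_m − ρ_c) r → ρ_m = ρ_c (1 + h/r).
ρ_m = 2.72 × (1 + 3.773 km/15.79 km) = 3.37 g cm⁻³.

3.37 g cm⁻³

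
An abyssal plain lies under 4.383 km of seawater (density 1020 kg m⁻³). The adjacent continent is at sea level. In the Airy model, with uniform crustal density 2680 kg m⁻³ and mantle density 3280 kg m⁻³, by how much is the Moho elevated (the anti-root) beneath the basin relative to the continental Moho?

12.1 km

In Airy isostatic equilibrium: replacing crust with seawater at the top is compensated by replacing crust with mantle at the base: d (ρ_c − ρ_w) = a (ρ_m − ρ_c).
a = d (ρ_c − ρ_w)/(ρ_m − ρ_c) = 4.383 km × 1660/600 = 12.1 km.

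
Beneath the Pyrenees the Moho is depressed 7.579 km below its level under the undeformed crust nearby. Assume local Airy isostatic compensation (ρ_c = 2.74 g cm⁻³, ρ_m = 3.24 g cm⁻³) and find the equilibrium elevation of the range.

For local isostatic compensation: ρ_c h = (ρ_m − ρ_c) r.
h = r (ρ_m − ρ_c) / ρ_c = 7.579 km × (3.24 − 2.74) / 2.74 = 1.38 km.

1.38 km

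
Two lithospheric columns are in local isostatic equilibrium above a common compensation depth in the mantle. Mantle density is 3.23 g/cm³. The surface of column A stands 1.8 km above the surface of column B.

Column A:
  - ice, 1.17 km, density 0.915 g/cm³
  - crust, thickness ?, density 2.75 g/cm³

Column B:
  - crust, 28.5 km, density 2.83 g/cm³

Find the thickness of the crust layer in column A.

Take the compensation level at the base of the deeper column (depth z_c below the surface of column A) and equate Σ ρ_i t_i down to z_c; mantle fills any gap and the z_c terms cancel.
Column A: 1.17×0.915 + x×2.75 + (z_c − 1.17 − x)×3.23
Column B: 1.8×0 + 28.5×2.83 + (z_c − 1.8 − 28.5)×3.23
The z_c×3.23 term appears on both sides and cancels. Collect the known terms of each column as K = Σ(ρt)_known − 3.23 × (depth of known layers): K_A = 1.07055 − 3.23×1.17 = −2.70855; K_B = 80.655 − 3.23×(1.8 + 28.5) = −17.214.
Balance: K_A − x×(3.23 − 2.75) = K_B, so x = (K_A − K_B)/(3.23 − 2.75) = 14.5054/0.48 = 30.2 km.

30.2 km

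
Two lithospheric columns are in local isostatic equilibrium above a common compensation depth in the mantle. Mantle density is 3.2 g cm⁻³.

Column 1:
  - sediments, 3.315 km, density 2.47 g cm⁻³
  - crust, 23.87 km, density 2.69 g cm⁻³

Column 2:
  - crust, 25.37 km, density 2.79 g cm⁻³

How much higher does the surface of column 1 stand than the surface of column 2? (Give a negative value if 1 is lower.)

For any compensation level in the mantle, the mantle terms cancel and isostasy reduces to e = (Σt_1 − Σt_2) − (Σ(ρt)_1 − Σ(ρt)_2) / ρ_m.
Σt_1 = 27.185 km; Σt_2 = 25.37 km; Σ(ρt)_1 = 72.39835; Σ(ρt)_2 = 70.7823 (in km·g cm⁻³).
e = (27.185 − 25.37) − (72.39835 − 70.7823) / 3.2 = 1.31 km.

1.31 km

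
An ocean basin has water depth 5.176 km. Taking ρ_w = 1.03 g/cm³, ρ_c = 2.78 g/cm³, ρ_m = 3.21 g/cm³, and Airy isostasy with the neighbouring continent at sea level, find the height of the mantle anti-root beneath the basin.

21.1 km

By Archimedes' principle applied to the lithosphere: replacing crust with seawater at the top is compensated by replacing crust with mantle at the base: d (ρ_c − ρ_w) = a (ρ_m − ρ_c).
a = d (ρ_c − ρ_w)/(ρ_m − ρ_c) = 5.176 km × 1.75/0.43 = 21.1 km.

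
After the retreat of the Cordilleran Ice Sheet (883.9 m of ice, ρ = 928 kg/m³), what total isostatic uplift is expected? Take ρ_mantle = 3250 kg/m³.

Removing the load lets mantle flow back in; uplift u satisfies ρ_ice t = ρ_m u.
u = t ρ_ice/ρ_m = 883.9 m × 928/3250 = 252 m.

252 m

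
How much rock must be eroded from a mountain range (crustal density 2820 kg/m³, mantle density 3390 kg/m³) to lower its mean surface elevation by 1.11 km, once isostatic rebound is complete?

6.6 km

Net drop Δ = e − u = e − e ρ_c/ρ_m = e (ρ_m − ρ_c)/ρ_m.
e = Δ ρ_m/(ρ_m − ρ_c) = 1.11 km × 3390/570 = 6.6 km.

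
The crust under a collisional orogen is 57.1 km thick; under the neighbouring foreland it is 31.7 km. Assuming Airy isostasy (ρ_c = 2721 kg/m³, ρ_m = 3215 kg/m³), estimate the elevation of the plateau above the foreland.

Excess crust Δ = 57.1 km − 31.7 km = 25.4 km, split between elevation h and root r with h + r = Δ.
Airy balance ρ_c h = (ρ_m − ρ_c) r gives r = h ρ_c/(ρ_m − ρ_c), so h (1 + ρ_c/(ρ_m − ρ_c)) = Δ, i.e. h = Δ (ρ_m − ρ_c)/ρ_m.
h = 25.4 km × 494/3215 = 3.9 km.

3.9 km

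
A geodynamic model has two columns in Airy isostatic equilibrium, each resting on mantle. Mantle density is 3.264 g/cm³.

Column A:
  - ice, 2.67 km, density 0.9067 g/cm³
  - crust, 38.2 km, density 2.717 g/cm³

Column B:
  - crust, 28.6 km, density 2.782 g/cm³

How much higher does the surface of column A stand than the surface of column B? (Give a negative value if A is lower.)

For any compensation level in the mantle, the mantle terms cancel and isostasy reduces to e = (Σt_A − Σt_B) − (Σ(ρt)_A − Σ(ρt)_B) / ρ_m.
Σt_A = 40.87 km; Σt_B = 28.6 km; Σ(ρt)_A = 106.210289; Σ(ρt)_B = 79.5652 (in km·g/cm³).
e = (40.87 − 28.6) − (106.210289 − 79.5652) / 3.264 = 4.11 km.

4.11 km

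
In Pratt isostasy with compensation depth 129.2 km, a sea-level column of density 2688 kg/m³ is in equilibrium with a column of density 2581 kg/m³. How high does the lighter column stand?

5.36 km

ρ_ref D = ρ (D + h) → h = D (ρ_ref − ρ)/ρ.
h = 129.2 km × (2688 − 2581)/2581 = 5.36 km.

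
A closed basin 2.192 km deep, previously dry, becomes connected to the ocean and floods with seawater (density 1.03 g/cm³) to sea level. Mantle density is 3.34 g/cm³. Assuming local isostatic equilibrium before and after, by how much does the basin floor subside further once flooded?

After flooding the water column is d + s deep. Its weight must equal the weight of mantle displaced by the extra subsidence s: (d + s) ρ_w = s ρ_m.
s = d ρ_w / (ρ_m − ρ_w) = 2.192 km × 1.03/(3.34 − 1.03) = 0.977 km.

0.977 km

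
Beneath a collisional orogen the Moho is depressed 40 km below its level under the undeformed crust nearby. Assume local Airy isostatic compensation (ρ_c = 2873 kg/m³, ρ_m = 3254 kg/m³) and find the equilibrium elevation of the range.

5.3 km

For local isostatic compensation: ρ_c h = (ρ_m − ρ_c) r.
h = r (ρ_m − ρ_c) / ρ_c = 40 km × (3254 − 2873) / 2873 = 5.3 km.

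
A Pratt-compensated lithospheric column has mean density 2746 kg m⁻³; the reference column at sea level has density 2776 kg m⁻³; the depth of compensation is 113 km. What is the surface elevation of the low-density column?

ρ_ref D = ρ (D + h) → h = D (ρ_ref − ρ)/ρ.
h = 113 km × (2776 − 2746)/2746 = 1.23 km.

1.23 km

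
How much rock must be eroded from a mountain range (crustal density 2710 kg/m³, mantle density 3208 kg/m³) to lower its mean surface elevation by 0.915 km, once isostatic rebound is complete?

5.89 km

Net drop Δ = e − u = e − e ρ_c/ρ_m = e (ρ_m − ρ_c)/ρ_m.
e = Δ ρ_m/(ρ_m − ρ_c) = 0.915 km × 3208/498 = 5.89 km.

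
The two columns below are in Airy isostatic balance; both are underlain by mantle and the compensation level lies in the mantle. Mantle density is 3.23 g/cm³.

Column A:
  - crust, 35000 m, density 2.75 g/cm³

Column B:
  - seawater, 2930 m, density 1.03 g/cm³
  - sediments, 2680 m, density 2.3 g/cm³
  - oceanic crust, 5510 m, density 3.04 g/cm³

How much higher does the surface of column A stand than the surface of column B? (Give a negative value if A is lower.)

2110 m

For any compensation level in the mantle, the mantle terms cancel and isostasy reduces to e = (Σt_A − Σt_B) − (Σ(ρt)_A − Σ(ρt)_B) / ρ_m.
Σt_A = 35000 m; Σt_B = 11120 m; Σ(ρt)_A = 96250; Σ(ρt)_B = 25932.3 (in m·g/cm³).
e = (35000 − 11120) − (96250 − 25932.3) / 3.23 = 2110 m.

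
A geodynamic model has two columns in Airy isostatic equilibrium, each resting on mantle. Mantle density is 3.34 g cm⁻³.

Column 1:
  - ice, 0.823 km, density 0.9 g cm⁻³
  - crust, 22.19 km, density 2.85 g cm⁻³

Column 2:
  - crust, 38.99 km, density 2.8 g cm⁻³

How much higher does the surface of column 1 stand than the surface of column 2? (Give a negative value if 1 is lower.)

For any compensation level in the mantle, the mantle terms cancel and isostasy reduces to e = (Σt_1 − Σt_2) − (Σ(ρt)_1 − Σ(ρt)_2) / ρ_m.
Σt_1 = 23.013 km; Σt_2 = 38.99 km; Σ(ρt)_1 = 63.9822; Σ(ρt)_2 = 109.172 (in km·g cm⁻³).
e = (23.013 − 38.99) − (63.9822 − 109.172) / 3.34 = −2.45 km.

−2.45 km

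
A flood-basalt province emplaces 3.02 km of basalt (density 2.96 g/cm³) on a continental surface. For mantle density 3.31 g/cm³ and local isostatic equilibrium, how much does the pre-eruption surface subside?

2.7 km

Subaerial loading: s = t ρ_load / ρ_m.
s = 3.02 km × 2.96/3.31 = 2.7 km.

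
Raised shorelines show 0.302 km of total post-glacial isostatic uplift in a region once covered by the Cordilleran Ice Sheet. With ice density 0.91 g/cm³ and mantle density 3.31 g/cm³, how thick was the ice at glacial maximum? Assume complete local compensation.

1.1 km

u = t ρ_ice/ρ_m → t = u ρ_m/ρ_ice = 0.302 km × 3.31/0.91 = 1.1 km.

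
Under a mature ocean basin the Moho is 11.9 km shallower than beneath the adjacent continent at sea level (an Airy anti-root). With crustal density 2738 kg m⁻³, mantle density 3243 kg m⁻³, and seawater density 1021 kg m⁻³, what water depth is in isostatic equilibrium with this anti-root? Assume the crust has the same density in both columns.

Replacing a thickness d of crust by seawater at the top must be balanced by replacing crust with mantle at the base: d (ρ_c − ρ_w) = a (ρ_m − ρ_c).
d = a (ρ_m − ρ_c)/(ρ_c − ρ_w) = 11.9 km × 505/1717 = 3.5 km.

3.5 km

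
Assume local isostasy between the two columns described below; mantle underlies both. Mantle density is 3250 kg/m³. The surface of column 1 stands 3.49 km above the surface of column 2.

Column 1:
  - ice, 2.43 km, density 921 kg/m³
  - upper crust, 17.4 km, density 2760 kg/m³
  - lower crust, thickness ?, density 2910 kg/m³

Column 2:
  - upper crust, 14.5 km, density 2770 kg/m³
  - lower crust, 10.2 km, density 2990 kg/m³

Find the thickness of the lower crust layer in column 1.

Take the compensation level at the base of the deeper column (depth z_c below the surface of column 1) and equate Σ ρ_i t_i down to z_c; mantle fills any gap and the z_c terms cancel.
Column 1: 2.43×921 + 17.4×2760 + x×2910 + (z_c − 19.83 − x)×3250
Column 2: 3.49×0 + 14.5×2770 + 10.2×2990 + (z_c − 3.49 − 24.7)×3250
The z_c×3250 term appears on both sides and cancels. Collect the known terms of each column as K = Σ(ρt)_known − 3250 × (depth of known layers): K_1 = 50262.03 − 3250×19.83 = −14185.47; K_2 = 70663 − 3250×(3.49 + 24.7) = −20954.5.
Balance: K_1 − x×(3250 − 2910) = K_2, so x = (K_1 − K_2)/(3250 − 2910) = 6769.03/340 = 19.9 km.

19.9 km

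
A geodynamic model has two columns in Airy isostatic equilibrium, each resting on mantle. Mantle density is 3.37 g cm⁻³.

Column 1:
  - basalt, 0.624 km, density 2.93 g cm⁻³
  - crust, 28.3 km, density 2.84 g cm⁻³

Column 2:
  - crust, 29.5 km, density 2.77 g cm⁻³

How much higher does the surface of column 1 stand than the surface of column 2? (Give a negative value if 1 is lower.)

−0.72 km

For any compensation level in the mantle, the mantle terms cancel and isostasy reduces to e = (Σt_1 − Σt_2) − (Σ(ρt)_1 − Σ(ρt)_2) / ρ_m.
Σt_1 = 28.924 km; Σt_2 = 29.5 km; Σ(ρt)_1 = 82.20032; Σ(ρt)_2 = 81.715 (in km·g cm⁻³).
e = (28.924 − 29.5) − (82.20032 − 81.715) / 3.37 = −0.72 km.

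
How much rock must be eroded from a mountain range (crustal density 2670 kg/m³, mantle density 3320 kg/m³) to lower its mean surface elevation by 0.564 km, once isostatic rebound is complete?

2.88 km

Net drop Δ = e − u = e − e ρ_c/ρ_m = e (ρ_m − ρ_c)/ρ_m.
e = Δ ρ_m/(ρ_m − ρ_c) = 0.564 km × 3320/650 = 2.88 km.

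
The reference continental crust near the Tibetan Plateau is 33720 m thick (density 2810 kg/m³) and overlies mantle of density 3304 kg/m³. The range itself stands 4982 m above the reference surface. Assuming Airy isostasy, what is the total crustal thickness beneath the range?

67000 m

Root depth r = h ρ_c / (ρ_m − ρ_c) = 4982 m × 2810 / 494 = 28340 m.
Total thickness = T + h + r = 33720 m + 4982 m + 28340 m = 67000 m.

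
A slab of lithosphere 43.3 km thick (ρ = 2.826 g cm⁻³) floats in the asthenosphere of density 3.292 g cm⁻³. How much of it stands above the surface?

Floating equilibrium: submerged depth d = t ρ_obj/ρ_fluid = 43.3 km × 2.826/3.292 = 37.17 km.
Freeboard = t − d = 43.3 km − 37.17 km = 6.13 km.

6.13 km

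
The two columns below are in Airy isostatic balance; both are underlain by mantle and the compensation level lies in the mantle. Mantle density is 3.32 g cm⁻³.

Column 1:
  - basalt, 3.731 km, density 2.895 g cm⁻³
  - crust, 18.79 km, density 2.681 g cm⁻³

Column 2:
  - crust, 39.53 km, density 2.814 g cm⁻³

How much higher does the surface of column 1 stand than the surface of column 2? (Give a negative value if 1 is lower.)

−1.93 km

For any compensation level in the mantle, the mantle terms cancel and isostasy reduces to e = (Σt_1 − Σt_2) − (Σ(ρt)_1 − Σ(ρt)_2) / ρ_m.
Σt_1 = 22.521 km; Σt_2 = 39.53 km; Σ(ρt)_1 = 61.177235; Σ(ρt)_2 = 111.23742 (in km·g cm⁻³).
e = (22.521 − 39.53) − (61.177235 − 111.23742) / 3.32 = −1.93 km.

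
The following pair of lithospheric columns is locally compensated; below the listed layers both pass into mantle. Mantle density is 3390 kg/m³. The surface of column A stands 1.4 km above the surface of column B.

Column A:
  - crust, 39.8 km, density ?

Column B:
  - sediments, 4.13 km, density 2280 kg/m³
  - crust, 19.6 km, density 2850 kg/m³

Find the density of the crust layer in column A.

Take the compensation level at the base of the deeper column (depth z_c below the surface of column A) and equate Σ ρ_i t_i down to z_c; mantle fills any gap and the z_c terms cancel.
Column A: 39.8×ρ + (z_c − 39.8)×3390
Column B: 1.4×0 + 4.13×2280 + 19.6×2850 + (z_c − 1.4 − 23.73)×3390
The z_c×3390 term appears on both sides and cancels. Collect the known terms of each column as K = Σ(ρt)_known − 3390 × (depth of known layers): K_A = 0 − 3390×39.8 = −134922; K_B = 65276.4 − 3390×(1.4 + 23.73) = −19914.3.
Balance: K_A + 39.8×ρ = K_B, so ρ = (K_B − K_A)/39.8 = 115008/39.8 = 2890 kg/m³.

2890 kg/m³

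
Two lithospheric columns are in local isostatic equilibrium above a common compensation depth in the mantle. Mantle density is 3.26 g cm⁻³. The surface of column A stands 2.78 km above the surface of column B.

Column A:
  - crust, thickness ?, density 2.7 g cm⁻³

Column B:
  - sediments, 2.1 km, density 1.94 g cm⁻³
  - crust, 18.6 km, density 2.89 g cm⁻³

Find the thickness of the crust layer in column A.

Take the compensation level at the base of the deeper column (depth z_c below the surface of column A) and equate Σ ρ_i t_i down to z_c; mantle fills any gap and the z_c terms cancel.
Column A: x×2.7 + (z_c − 0 − x)×3.26
Column B: 2.78×0 + 2.1×1.94 + 18.6×2.89 + (z_c − 2.78 − 20.7)×3.26
The z_c×3.26 term appears on both sides and cancels. Collect the known terms of each column as K = Σ(ρt)_known − 3.26 × (depth of known layers): K_A = 0 − 3.26×0 = 0; K_B = 57.828 − 3.26×(2.78 + 20.7) = −18.7168.
Balance: K_A − x×(3.26 − 2.7) = K_B, so x = (K_A − K_B)/(3.26 − 2.7) = 18.7168/0.56 = 33.4 km.

33.4 km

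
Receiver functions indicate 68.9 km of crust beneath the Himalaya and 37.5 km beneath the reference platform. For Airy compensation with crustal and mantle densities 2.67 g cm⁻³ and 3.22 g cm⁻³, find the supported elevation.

Excess crust Δ = 68.9 km − 37.5 km = 31.4 km, split between elevation h and root r with h + r = Δ.
Airy balance ρ_c h = (ρ_m − ρ_c) r gives r = h ρ_c/(ρ_m − ρ_c), so h (1 + ρ_c/(ρ_m − ρ_c)) = Δ, i.e. h = Δ (ρ_m − ρ_c)/ρ_m.
h = 31.4 km × 0.55/3.22 = 5.36 km.

5.36 km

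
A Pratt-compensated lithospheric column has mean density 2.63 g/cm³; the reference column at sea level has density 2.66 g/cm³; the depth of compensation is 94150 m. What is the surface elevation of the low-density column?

1070 m

ρ_ref D = ρ (D + h) → h = D (ρ_ref − ρ)/ρ.
h = 94150 m × (2.66 − 2.63)/2.63 = 1070 m.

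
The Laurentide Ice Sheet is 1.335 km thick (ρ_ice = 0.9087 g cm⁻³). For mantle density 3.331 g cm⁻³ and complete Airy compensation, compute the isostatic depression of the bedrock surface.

For local isostatic compensation: the ice load ρ_ice t is balanced by mantle displaced below, ρ_m s.
s = t ρ_ice / ρ_m = 1.335 km × 0.9087/3.331 = 0.364 km.

0.364 km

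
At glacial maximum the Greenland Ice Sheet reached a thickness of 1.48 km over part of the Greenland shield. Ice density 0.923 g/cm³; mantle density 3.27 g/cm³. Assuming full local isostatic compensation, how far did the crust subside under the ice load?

0.418 km

By Archimedes' principle applied to the lithosphere: the ice load ρ_ice t is balanced by mantle displaced below, ρ_m s.
s = t ρ_ice / ρ_m = 1.48 km × 0.923/3.27 = 0.418 km.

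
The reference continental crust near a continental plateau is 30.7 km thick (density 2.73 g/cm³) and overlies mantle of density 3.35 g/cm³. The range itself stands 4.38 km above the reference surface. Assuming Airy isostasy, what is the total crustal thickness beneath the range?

Root depth r = h ρ_c / (ρ_m − ρ_c) = 4.38 km × 2.73 / 0.62 = 19.29 km.
Total thickness = T + h + r = 30.7 km + 4.38 km + 19.29 km = 54.4 km.

54.4 km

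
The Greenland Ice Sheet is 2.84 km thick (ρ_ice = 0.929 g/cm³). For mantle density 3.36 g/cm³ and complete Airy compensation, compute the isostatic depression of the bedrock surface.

0.785 km

Balancing pressure at the compensation depth: the ice load ρ_ice t is balanced by mantle displaced below, ρ_m s.
s = t ρ_ice / ρ_m = 2.84 km × 0.929/3.36 = 0.785 km.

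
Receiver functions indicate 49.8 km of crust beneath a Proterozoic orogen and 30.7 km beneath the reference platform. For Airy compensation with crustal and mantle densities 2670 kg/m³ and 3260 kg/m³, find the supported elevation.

3.46 km

Excess crust Δ = 49.8 km − 30.7 km = 19.1 km, split between elevation h and root r with h + r = Δ.
Airy balance ρ_c h = (ρ_m − ρ_c) r gives r = h ρ_c/(ρ_m − ρ_c), so h (1 + ρ_c/(ρ_m − ρ_c)) = Δ, i.e. h = Δ (ρ_m − ρ_c)/ρ_m.
h = 19.1 km × 590/3260 = 3.46 km.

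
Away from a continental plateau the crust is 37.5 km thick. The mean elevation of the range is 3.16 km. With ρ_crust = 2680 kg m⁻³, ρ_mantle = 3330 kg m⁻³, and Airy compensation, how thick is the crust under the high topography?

Root depth r = h ρ_c / (ρ_m − ρ_c) = 3.16 km × 2680 / 650 = 13.03 km.
Total thickness = T + h + r = 37.5 km + 3.16 km + 13.03 km = 53.7 km.

53.7 km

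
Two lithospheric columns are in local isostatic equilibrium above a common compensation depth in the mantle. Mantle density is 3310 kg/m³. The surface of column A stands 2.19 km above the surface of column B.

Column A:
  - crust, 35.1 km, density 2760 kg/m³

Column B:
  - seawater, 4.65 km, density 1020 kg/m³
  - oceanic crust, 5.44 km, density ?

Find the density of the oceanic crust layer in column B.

3050 kg/m³

Take the compensation level at the base of the deeper column (depth z_c below the surface of column A) and equate Σ ρ_i t_i down to z_c; mantle fills any gap and the z_c terms cancel.
Column A: 35.1×2760 + (z_c − 35.1)×3310
Column B: 2.19×0 + 4.65×1020 + 5.44×ρ + (z_c − 2.19 − 10.09)×3310
The z_c×3310 term appears on both sides and cancels. Collect the known terms of each column as K = Σ(ρt)_known − 3310 × (depth of known layers): K_A = 96876 − 3310×35.1 = −19305; K_B = 4743 − 3310×(2.19 + 10.09) = −35903.8.
Balance: K_A = K_B + 5.44×ρ, so ρ = (K_A − K_B)/5.44 = 16598.8/5.44 = 3050 kg/m³.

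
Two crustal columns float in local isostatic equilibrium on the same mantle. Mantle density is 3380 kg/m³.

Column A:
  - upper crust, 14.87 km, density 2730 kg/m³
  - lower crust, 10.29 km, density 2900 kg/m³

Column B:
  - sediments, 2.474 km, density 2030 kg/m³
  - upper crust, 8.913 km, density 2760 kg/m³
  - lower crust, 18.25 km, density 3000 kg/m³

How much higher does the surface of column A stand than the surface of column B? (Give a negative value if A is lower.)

−0.354 km

For any compensation level in the mantle, the mantle terms cancel and isostasy reduces to e = (Σt_A − Σt_B) − (Σ(ρt)_A − Σ(ρt)_B) / ρ_m.
Σt_A = 25.16 km; Σt_B = 29.637 km; Σ(ρt)_A = 70436.1; Σ(ρt)_B = 84372.1 (in km·kg/m³).
e = (25.16 − 29.637) − (70436.1 − 84372.1) / 3380 = −0.354 km.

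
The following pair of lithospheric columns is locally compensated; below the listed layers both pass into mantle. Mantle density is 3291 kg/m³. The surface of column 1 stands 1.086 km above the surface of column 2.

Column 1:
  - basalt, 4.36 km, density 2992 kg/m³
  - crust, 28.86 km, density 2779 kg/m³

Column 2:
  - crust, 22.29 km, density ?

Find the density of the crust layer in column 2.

Take the compensation level at the base of the deeper column (depth z_c below the surface of column 1) and equate Σ ρ_i t_i down to z_c; mantle fills any gap and the z_c terms cancel.
Column 1: 4.36×2992 + 28.86×2779 + (z_c − 33.22)×3291
Column 2: 1.086×0 + 22.29×ρ + (z_c − 1.086 − 22.29)×3291
The z_c×3291 term appears on both sides and cancels. Collect the known terms of each column as K = Σ(ρt)_known − 3291 × (depth of known layers): K_1 = 93247.06 − 3291×33.22 = −16079.96; K_2 = 0 − 3291×(1.086 + 22.29) = −76930.416.
Balance: K_1 = K_2 + 22.29×ρ, so ρ = (K_1 − K_2)/22.29 = 60850.5/22.29 = 2730 kg/m³.

2730 kg/m³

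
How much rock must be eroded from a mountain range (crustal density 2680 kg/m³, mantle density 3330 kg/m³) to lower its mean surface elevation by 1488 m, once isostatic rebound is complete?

Net drop Δ = e − u = e − e ρ_c/ρ_m = e (ρ_m − ρ_c)/ρ_m.
e = Δ ρ_m/(ρ_m − ρ_c) = 1488 m × 3330/650 = 7620 m.

7620 m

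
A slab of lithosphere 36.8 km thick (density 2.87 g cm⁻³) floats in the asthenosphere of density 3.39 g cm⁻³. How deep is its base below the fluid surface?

31.2 km

Draft d = t ρ_obj/ρ_fluid = 36.8 km × 2.87/3.39 = 31.2 km.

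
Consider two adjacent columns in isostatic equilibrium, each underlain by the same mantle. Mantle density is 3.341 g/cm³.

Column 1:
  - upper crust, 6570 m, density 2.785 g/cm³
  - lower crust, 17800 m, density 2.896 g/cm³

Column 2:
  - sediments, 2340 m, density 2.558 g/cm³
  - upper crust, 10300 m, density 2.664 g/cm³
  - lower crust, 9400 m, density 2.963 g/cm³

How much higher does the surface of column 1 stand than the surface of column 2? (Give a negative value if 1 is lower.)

For any compensation level in the mantle, the mantle terms cancel and isostasy reduces to e = (Σt_1 − Σt_2) − (Σ(ρt)_1 − Σ(ρt)_2) / ρ_m.
Σt_1 = 24370 m; Σt_2 = 22040 m; Σ(ρt)_1 = 69846.25; Σ(ρt)_2 = 61277.12 (in m·g/cm³).
e = (24370 − 22040) − (69846.25 − 61277.12) / 3.341 = −235 m.

−235 m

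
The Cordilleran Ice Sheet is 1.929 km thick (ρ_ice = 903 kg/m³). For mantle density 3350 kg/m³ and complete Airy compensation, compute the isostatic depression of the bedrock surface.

0.52 km

Equating mass per unit area of the two columns: the ice load ρ_ice t is balanced by mantle displaced below, ρ_m s.
s = t ρ_ice / ρ_m = 1.929 km × 903/3350 = 0.52 km.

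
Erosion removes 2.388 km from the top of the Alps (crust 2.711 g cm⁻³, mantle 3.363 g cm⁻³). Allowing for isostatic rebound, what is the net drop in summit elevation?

Rebound u = e ρ_c/ρ_m = 2.388 km × 2.711/3.363 = 1.925 km.
Net surface drop = e − u = 2.388 km − 1.925 km = e (ρ_m − ρ_c)/ρ_m = 0.463 km.

0.463 km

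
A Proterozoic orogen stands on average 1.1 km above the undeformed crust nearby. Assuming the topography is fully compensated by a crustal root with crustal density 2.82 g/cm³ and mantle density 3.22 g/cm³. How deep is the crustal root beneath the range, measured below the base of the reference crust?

Balancing pressure at the compensation depth: the weight of the topography is balanced by the buoyancy of the root, ρ_c h = (ρ_m − ρ_c) r.
r = h · ρ_c / (ρ_m − ρ_c) = 1.1 km × 2.82 / (3.22 − 2.82) = 7.75 km.

7.75 km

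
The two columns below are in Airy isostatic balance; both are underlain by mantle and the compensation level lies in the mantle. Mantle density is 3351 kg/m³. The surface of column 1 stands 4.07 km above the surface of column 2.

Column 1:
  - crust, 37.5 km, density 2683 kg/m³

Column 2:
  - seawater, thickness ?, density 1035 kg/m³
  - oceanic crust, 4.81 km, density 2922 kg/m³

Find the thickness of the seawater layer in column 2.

4.04 km

Take the compensation level at the base of the deeper column (depth z_c below the surface of column 1) and equate Σ ρ_i t_i down to z_c; mantle fills any gap and the z_c terms cancel.
Column 1: 37.5×2683 + (z_c − 37.5)×3351
Column 2: 4.07×0 + x×1035 + 4.81×2922 + (z_c − 4.07 − 4.81 − x)×3351
The z_c×3351 term appears on both sides and cancels. Collect the known terms of each column as K = Σ(ρt)_known − 3351 × (depth of known layers): K_1 = 100612.5 − 3351×37.5 = −25050; K_2 = 14054.82 − 3351×(4.07 + 4.81) = −15702.06.
Balance: K_1 = K_2 − x×(3351 − 1035), so x = (K_2 − K_1)/(3351 − 1035) = 9347.94/2316 = 4.04 km.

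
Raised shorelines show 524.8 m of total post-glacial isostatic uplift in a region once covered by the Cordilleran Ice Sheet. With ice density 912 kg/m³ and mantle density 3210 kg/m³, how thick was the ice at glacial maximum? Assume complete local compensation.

1850 m

u = t ρ_ice/ρ_m → t = u ρ_m/ρ_ice = 524.8 m × 3210/912 = 1850 m.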